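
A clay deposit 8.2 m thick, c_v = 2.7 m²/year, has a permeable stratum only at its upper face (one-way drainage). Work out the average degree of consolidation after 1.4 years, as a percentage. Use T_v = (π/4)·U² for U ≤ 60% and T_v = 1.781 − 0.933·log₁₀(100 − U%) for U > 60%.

Drainage path length: H_d = H = 8.2 m (single drainage).
T_v = c_v·t/H_d² = 2.7×1.4/8.2² = 0.056217.
T_v = 0.056217 corresponds to the U ≤ 60% branch:
U = √(4T_v/π) = 0.2675

U ≈ 26.8 %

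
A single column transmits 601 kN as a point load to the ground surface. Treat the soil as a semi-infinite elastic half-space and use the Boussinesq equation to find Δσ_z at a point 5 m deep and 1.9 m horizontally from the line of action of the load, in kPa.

Δσ_z ≈ 8.19 kPa

Boussinesq vertical stress below a point load on an elastic half-space:
Δσ_z = 3P/(2πz²) · [1 + (r/z)²]^(−5/2)
r/z = 1.9/5 = 0.38; [1+(r/z)²]^(−5/2) = 0.71377.
Δσ_z = 3×601/(2π×5²) × 0.71377 = 11.478 × 0.71377 = 8.193 kPa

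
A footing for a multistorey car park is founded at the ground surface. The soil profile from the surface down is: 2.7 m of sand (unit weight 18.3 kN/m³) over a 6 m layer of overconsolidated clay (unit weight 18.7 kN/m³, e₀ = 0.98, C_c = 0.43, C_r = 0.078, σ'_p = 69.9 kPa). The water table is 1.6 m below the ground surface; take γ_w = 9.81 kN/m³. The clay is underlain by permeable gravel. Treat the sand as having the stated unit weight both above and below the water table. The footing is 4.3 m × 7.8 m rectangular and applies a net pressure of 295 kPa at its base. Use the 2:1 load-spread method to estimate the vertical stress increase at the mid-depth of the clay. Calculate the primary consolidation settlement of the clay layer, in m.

S_c ≈ 0.394 m

Mid-depth of clay below the ground surface: z = 2.7 + 6/2 = 5.7 m.
Total vertical stress at mid-clay: σ_v = 18.3×2.7 + 18.7×3 = 105.51 kPa.
Pore pressure: u = 9.81×(5.7 − 1.6) = 40.221 kPa.
Initial effective stress: σ'_0 = σ_v − u = 105.51 − 40.221 = 65.289 kPa.
Stress increase at mid-clay by the 2:1 spreading method:
Δσ = qBL/((B+z)(L+z)) = 295×4.3×7.8/((4.3+5.7)(7.8+5.7)) = 73.291 kPa
Final effective stress: σ'_f = 65.289 + 73.291 = 138.58 kPa.
σ'_f = 138.58 > σ'_p = 69.9 kPa, so the stress path crosses the preconsolidation pressure — recompression up to σ'_p, then virgin compression beyond:
S_c = H/(1+e₀)·[C_r·log₁₀(σ'_p/σ'_0) + C_c·log₁₀(σ'_f/σ'_p)]
    = 6/1.98 × [0.078×log₁₀(69.9/65.289) + 0.43×log₁₀(138.58/69.9)]
    = 3.0303 × [0.0023117 + 0.12781] = 0.3943 m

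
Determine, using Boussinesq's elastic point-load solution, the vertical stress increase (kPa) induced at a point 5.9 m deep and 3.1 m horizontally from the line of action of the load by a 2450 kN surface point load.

Δσ_z ≈ 18.3 kPa

Boussinesq vertical stress below a point load on an elastic half-space:
Δσ_z = 3P/(2πz²) · [1 + (r/z)²]^(−5/2)
r/z = 3.1/5.9 = 0.52542; [1+(r/z)²]^(−5/2) = 0.54364.
Δσ_z = 3×2450/(2π×5.9²) × 0.54364 = 33.605 × 0.54364 = 18.27 kPa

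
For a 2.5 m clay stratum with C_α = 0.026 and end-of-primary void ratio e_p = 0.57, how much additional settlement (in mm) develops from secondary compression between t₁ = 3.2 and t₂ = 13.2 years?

S_s ≈ 25.5 mm

Secondary compression: S_s = C_α·H/(1+e_p)·log₁₀(t₂/t₁)
S_s = 0.026×2.5/(1+0.57)×log₁₀(13.2/3.2)
    = 0.0414 × 0.6154 = 0.02548 m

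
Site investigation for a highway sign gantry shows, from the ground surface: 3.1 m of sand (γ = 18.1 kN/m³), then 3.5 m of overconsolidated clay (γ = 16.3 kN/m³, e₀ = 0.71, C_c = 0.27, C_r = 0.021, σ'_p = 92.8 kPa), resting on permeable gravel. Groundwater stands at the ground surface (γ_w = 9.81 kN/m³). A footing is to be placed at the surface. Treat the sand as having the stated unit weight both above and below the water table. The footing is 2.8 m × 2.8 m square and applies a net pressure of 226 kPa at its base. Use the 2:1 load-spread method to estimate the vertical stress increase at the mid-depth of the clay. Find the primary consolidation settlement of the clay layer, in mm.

Mid-depth of clay below the ground surface: z = 3.1 + 3.5/2 = 4.85 m.
Total vertical stress at mid-clay: σ_v = 18.1×3.1 + 16.3×1.75 = 84.635 kPa.
Pore pressure: u = 9.81×(4.85 − 0) = 47.578 kPa.
Initial effective stress: σ'_0 = σ_v − u = 84.635 − 47.578 = 37.057 kPa.
Stress increase at mid-clay by the 2:1 spreading method:
Δσ = qBL/((B+z)(L+z)) = 226×2.8×2.8/((2.8+4.85)(2.8+4.85)) = 30.276 kPa
Final effective stress: σ'_f = 37.057 + 30.276 = 67.333 kPa.
σ'_f = 67.333 ≤ σ'_p = 92.8 kPa, so the clay remains overconsolidated and only the recompression index applies:
S_c = C_r·H/(1+e₀)·log₁₀(σ'_f/σ'_0) = 0.021×3.5/1.71×log₁₀(67.333/37.057)
    = 0.042983 × 0.25936 = 0.01115 m

S_c ≈ 11.1 mm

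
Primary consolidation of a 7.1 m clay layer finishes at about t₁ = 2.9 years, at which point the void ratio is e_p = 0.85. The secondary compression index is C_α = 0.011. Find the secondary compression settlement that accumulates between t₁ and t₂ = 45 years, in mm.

S_s ≈ 50.3 mm

Secondary compression: S_s = C_α·H/(1+e_p)·log₁₀(t₂/t₁)
S_s = 0.011×7.1/(1+0.85)×log₁₀(45/2.9)
    = 0.04222 × 1.191 = 0.05027 m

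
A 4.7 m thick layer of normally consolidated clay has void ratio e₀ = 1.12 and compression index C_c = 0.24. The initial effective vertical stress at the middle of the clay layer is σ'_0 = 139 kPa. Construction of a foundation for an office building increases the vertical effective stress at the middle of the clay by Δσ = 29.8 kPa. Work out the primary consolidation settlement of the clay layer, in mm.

S_c ≈ 44.9 mm

Final effective stress: σ'_f = σ'_0 + Δσ = 139 + 29.8 = 168.8 kPa.
Normally consolidated clay, so the full stress increment lies on the virgin compression line:
S_c = C_c·H/(1+e₀)·log₁₀(σ'_f/σ'_0) = 0.24×4.7/(1+1.12)×log₁₀(168.8/139)
    = 0.53208 × 0.084358 = 0.04489 m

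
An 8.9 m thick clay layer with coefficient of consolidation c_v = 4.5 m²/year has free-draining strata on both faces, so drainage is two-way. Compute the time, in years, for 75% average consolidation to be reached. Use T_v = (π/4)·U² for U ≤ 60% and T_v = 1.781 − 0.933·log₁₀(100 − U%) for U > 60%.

Drainage path length: H_d = H/2 = 4.45 m (double drainage).
U > 60%: T_v = 1.781 − 0.933·log₁₀(100 − 75) = 0.47672.
t = T_v·H_d²/c_v = 0.47672×4.45²/4.5 = 2.098 years.

t ≈ 2.1 years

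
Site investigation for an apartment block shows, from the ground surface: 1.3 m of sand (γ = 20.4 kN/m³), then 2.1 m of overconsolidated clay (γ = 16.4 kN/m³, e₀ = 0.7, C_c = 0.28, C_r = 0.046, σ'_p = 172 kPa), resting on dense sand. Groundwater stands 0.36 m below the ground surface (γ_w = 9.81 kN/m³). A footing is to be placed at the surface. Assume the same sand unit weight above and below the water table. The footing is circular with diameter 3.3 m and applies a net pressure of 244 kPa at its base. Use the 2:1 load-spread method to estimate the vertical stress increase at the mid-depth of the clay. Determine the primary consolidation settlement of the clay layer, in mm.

S_c ≈ 36.8 mm

Mid-depth of clay below the ground surface: z = 1.3 + 2.1/2 = 2.35 m.
Total vertical stress at mid-clay: σ_v = 20.4×1.3 + 16.4×1.05 = 43.74 kPa.
Pore pressure: u = 9.81×(2.35 − 0.36) = 19.522 kPa.
Initial effective stress: σ'_0 = σ_v − u = 43.74 − 19.522 = 24.218 kPa.
Stress increase at mid-clay by the 2:1 spreading method:
Δσ ≈ qD²/(D+z)² = 244×3.3²/(3.3+2.35)² = 83.238 kPa
Final effective stress: σ'_f = 24.218 + 83.238 = 107.46 kPa.
σ'_f = 107.46 ≤ σ'_p = 172 kPa, so the clay remains overconsolidated and only the recompression index applies:
S_c = C_r·H/(1+e₀)·log₁₀(σ'_f/σ'_0) = 0.046×2.1/1.7×log₁₀(107.46/24.218)
    = 0.056824 × 0.64711 = 0.03677 m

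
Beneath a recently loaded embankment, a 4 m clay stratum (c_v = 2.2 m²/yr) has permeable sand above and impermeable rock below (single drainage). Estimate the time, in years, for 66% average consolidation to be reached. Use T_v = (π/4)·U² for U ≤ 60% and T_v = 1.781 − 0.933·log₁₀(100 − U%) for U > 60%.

Drainage path length: H_d = H = 4 m (single drainage).
U > 60%: T_v = 1.781 − 0.933·log₁₀(100 − 66) = 0.35213.
t = T_v·H_d²/c_v = 0.35213×4²/2.2 = 2.561 years.

t ≈ 2.56 years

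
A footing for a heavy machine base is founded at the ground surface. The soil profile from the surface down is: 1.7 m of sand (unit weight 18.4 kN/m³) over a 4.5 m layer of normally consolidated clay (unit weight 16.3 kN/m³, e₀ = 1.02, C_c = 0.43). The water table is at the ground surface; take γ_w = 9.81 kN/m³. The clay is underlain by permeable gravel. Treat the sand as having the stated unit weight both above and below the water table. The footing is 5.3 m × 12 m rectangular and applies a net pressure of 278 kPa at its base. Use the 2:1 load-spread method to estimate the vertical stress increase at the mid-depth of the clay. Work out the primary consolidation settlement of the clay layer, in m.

Mid-depth of clay below the ground surface: z = 1.7 + 4.5/2 = 3.95 m.
Total vertical stress at mid-clay: σ_v = 18.4×1.7 + 16.3×2.25 = 67.955 kPa.
Pore pressure: u = 9.81×(3.95 − 0) = 38.75 kPa.
Initial effective stress: σ'_0 = σ_v − u = 67.955 − 38.75 = 29.205 kPa.
Stress increase at mid-clay by the 2:1 spreading method:
Δσ = qBL/((B+z)(L+z)) = 278×5.3×12/((5.3+3.95)(12+3.95)) = 119.84 kPa
Final effective stress: σ'_f = σ'_0 + Δσ = 29.205 + 119.84 = 149.05 kPa.
Normally consolidated clay, so the full stress increment lies on the virgin compression line:
S_c = C_c·H/(1+e₀)·log₁₀(σ'_f/σ'_0) = 0.43×4.5/(1+1.02)×log₁₀(149.05/29.205)
    = 0.95792 × 0.70787 = 0.6781 m

S_c ≈ 0.678 m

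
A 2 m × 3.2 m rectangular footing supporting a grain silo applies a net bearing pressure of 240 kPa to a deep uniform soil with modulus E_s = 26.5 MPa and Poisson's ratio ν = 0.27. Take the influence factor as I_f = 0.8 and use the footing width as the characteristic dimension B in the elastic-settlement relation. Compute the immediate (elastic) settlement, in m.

Immediate (elastic) settlement: S_e = q·B·(1−ν²)/E_s · I_f.
E_s = 26.5 MPa = 26500 kPa.
S_e = 240 × 2 × (1 − 0.27²) / 26500 × 0.8
    = 240 × 2 × 0.9271 / 26500 × 0.8
    = 0.01343 m

S_e ≈ 0.0134 m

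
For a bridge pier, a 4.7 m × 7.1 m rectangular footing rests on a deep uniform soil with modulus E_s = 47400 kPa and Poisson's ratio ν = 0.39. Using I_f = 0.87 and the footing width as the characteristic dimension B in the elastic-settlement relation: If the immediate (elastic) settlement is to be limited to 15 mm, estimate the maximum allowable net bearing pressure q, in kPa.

q ≈ 205 kPa

S_e = q·B·(1−ν²)/E_s · I_f  ⇒  q = S_e·E_s / (B·(1−ν²)·I_f).
q = 0.015 × 47400 / (4.7 × 0.8479 × 0.87) = 205.1 kPa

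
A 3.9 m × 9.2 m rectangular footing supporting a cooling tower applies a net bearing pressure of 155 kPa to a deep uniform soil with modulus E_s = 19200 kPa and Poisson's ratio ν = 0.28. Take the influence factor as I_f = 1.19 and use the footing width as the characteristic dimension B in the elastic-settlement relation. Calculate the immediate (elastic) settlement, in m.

S_e ≈ 0.0345 m

Immediate (elastic) settlement: S_e = q·B·(1−ν²)/E_s · I_f.
S_e = 155 × 3.9 × (1 − 0.28²) / 19200 × 1.19
    = 155 × 3.9 × 0.9216 / 19200 × 1.19
    = 0.03453 m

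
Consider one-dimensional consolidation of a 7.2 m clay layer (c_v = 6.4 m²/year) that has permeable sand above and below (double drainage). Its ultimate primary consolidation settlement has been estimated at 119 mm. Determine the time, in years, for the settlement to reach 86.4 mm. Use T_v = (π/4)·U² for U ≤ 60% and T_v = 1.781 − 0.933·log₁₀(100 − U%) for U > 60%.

t ≈ 0.89 years

Drainage path length: H_d = H/2 = 3.6 m (double drainage).
U = S(t)/S_ult = 86.4/119 = 0.7261.
U > 60%: T_v = 1.781 − 0.933·log₁₀(100 − 72.605) = 0.43965.
t = T_v·H_d²/c_v = 0.43965×3.6²/6.4 = 0.8903 years.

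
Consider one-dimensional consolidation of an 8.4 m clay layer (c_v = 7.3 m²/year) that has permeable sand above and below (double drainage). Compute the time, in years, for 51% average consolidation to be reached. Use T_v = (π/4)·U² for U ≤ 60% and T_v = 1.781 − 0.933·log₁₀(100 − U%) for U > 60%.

Drainage path length: H_d = H/2 = 4.2 m (double drainage).
U ≤ 60%: T_v = (π/4)·U² = (π/4)×0.51² = 0.20428.
t = T_v·H_d²/c_v = 0.20428×4.2²/7.3 = 0.4936 years.

t ≈ 0.494 years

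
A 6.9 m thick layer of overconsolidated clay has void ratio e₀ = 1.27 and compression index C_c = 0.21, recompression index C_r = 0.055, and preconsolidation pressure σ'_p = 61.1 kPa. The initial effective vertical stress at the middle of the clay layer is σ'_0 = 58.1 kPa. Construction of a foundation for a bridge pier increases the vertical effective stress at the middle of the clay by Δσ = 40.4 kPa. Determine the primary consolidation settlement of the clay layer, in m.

Final effective stress: σ'_f = 58.1 + 40.4 = 98.5 kPa.
σ'_f = 98.5 > σ'_p = 61.1 kPa, so the stress path crosses the preconsolidation pressure — recompression up to σ'_p, then virgin compression beyond:
S_c = H/(1+e₀)·[C_r·log₁₀(σ'_p/σ'_0) + C_c·log₁₀(σ'_f/σ'_p)]
    = 6.9/2.27 × [0.055×log₁₀(61.1/58.1) + 0.21×log₁₀(98.5/61.1)]
    = 3.0396 × [0.0012026 + 0.043553] = 0.136 m

S_c ≈ 0.136 m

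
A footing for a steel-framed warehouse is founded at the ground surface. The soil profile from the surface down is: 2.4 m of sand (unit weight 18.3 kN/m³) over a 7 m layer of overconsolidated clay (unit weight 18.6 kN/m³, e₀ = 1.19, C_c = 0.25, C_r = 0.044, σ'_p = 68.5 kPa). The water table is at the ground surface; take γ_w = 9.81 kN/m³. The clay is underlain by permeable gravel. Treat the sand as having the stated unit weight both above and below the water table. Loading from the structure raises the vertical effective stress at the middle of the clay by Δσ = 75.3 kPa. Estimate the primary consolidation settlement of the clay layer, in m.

S_c ≈ 0.231 m

Mid-depth of clay below the ground surface: z = 2.4 + 7/2 = 5.9 m.
Total vertical stress at mid-clay: σ_v = 18.3×2.4 + 18.6×3.5 = 109.02 kPa.
Pore pressure: u = 9.81×(5.9 − 0) = 57.879 kPa.
Initial effective stress: σ'_0 = σ_v − u = 109.02 − 57.879 = 51.141 kPa.
Final effective stress: σ'_f = 51.141 + 75.3 = 126.44 kPa.
σ'_f = 126.44 > σ'_p = 68.5 kPa, so the stress path crosses the preconsolidation pressure — recompression up to σ'_p, then virgin compression beyond:
S_c = H/(1+e₀)·[C_r·log₁₀(σ'_p/σ'_0) + C_c·log₁₀(σ'_f/σ'_p)]
    = 7/2.19 × [0.044×log₁₀(68.5/51.141) + 0.25×log₁₀(126.44/68.5)]
    = 3.1963 × [0.0055845 + 0.066548] = 0.2306 m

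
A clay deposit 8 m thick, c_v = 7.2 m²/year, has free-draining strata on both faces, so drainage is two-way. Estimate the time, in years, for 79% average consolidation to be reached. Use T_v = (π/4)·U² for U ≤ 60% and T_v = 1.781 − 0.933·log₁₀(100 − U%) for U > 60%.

t ≈ 1.22 years

Drainage path length: H_d = H/2 = 4 m (double drainage).
U > 60%: T_v = 1.781 − 0.933·log₁₀(100 − 79) = 0.54737.
t = T_v·H_d²/c_v = 0.54737×4²/7.2 = 1.216 years.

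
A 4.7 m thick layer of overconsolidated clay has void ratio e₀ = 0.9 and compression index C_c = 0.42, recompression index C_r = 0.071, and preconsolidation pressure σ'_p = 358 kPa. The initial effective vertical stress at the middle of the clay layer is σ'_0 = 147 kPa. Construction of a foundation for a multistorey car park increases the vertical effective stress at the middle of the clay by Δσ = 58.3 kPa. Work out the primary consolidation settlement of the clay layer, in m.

Final effective stress: σ'_f = 147 + 58.3 = 205.3 kPa.
σ'_f = 205.3 ≤ σ'_p = 358 kPa, so the clay remains overconsolidated and only the recompression index applies:
S_c = C_r·H/(1+e₀)·log₁₀(σ'_f/σ'_0) = 0.071×4.7/1.9×log₁₀(205.3/147)
    = 0.17563 × 0.14507 = 0.02548 m

S_c ≈ 0.0255 m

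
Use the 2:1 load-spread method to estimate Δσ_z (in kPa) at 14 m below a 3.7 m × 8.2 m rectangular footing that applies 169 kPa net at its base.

By the 2:1 method the load spreads at 1 horizontal : 2 vertical, so at depth z the loaded area has grown by z in each plan dimension:
Δσ = qBL/((B+z)(L+z)) = 169×3.7×8.2/((3.7+14)(8.2+14)) = 13.049 kPa

Δσ_z ≈ 13 kPa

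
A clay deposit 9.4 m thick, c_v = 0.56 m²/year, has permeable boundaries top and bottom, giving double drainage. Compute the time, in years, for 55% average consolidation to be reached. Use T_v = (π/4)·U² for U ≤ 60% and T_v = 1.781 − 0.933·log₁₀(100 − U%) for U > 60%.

t ≈ 9.37 years

Drainage path length: H_d = H/2 = 4.7 m (double drainage).
U ≤ 60%: T_v = (π/4)·U² = (π/4)×0.55² = 0.23758.
t = T_v·H_d²/c_v = 0.23758×4.7²/0.56 = 9.372 years.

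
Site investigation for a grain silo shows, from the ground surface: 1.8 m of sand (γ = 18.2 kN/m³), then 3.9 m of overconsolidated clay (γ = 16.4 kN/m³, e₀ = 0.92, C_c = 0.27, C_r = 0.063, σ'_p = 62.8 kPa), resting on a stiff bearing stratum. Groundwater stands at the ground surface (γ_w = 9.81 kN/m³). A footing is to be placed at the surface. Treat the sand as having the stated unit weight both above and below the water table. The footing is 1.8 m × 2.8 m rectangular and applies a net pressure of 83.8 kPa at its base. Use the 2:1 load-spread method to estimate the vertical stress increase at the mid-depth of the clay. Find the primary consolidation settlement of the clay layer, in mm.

S_c ≈ 19.3 mm

Mid-depth of clay below the ground surface: z = 1.8 + 3.9/2 = 3.75 m.
Total vertical stress at mid-clay: σ_v = 18.2×1.8 + 16.4×1.95 = 64.74 kPa.
Pore pressure: u = 9.81×(3.75 − 0) = 36.788 kPa.
Initial effective stress: σ'_0 = σ_v − u = 64.74 − 36.788 = 27.952 kPa.
Stress increase at mid-clay by the 2:1 spreading method:
Δσ = qBL/((B+z)(L+z)) = 83.8×1.8×2.8/((1.8+3.75)(2.8+3.75)) = 11.618 kPa
Final effective stress: σ'_f = 27.952 + 11.618 = 39.57 kPa.
σ'_f = 39.57 ≤ σ'_p = 62.8 kPa, so the clay remains overconsolidated and only the recompression index applies:
S_c = C_r·H/(1+e₀)·log₁₀(σ'_f/σ'_0) = 0.063×3.9/1.92×log₁₀(39.57/27.952)
    = 0.12797 × 0.15095 = 0.01932 m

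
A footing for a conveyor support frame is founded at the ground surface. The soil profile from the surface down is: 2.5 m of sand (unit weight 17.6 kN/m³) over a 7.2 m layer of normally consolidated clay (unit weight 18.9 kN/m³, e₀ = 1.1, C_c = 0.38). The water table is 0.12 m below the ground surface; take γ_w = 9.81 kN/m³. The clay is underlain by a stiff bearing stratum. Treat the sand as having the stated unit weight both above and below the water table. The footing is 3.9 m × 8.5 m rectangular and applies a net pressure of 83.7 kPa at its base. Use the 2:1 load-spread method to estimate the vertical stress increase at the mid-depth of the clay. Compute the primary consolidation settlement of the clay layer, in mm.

S_c ≈ 172 mm

Mid-depth of clay below the ground surface: z = 2.5 + 7.2/2 = 6.1 m.
Total vertical stress at mid-clay: σ_v = 17.6×2.5 + 18.9×3.6 = 112.04 kPa.
Pore pressure: u = 9.81×(6.1 − 0.12) = 58.664 kPa.
Initial effective stress: σ'_0 = σ_v − u = 112.04 − 58.664 = 53.376 kPa.
Stress increase at mid-clay by the 2:1 spreading method:
Δσ = qBL/((B+z)(L+z)) = 83.7×3.9×8.5/((3.9+6.1)(8.5+6.1)) = 19.004 kPa
Final effective stress: σ'_f = σ'_0 + Δσ = 53.376 + 19.004 = 72.38 kPa.
Normally consolidated clay, so the full stress increment lies on the virgin compression line:
S_c = C_c·H/(1+e₀)·log₁₀(σ'_f/σ'_0) = 0.38×7.2/(1+1.1)×log₁₀(72.38/53.376)
    = 1.3029 × 0.13227 = 0.1723 m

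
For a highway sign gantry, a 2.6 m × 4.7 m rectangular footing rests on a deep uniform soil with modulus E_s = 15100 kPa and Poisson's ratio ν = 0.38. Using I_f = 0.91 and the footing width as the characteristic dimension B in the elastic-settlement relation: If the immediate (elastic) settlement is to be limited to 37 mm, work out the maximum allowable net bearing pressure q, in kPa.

S_e = q·B·(1−ν²)/E_s · I_f  ⇒  q = S_e·E_s / (B·(1−ν²)·I_f).
q = 0.037 × 15100 / (2.6 × 0.8556 × 0.91) = 276 kPa

q ≈ 276 kPa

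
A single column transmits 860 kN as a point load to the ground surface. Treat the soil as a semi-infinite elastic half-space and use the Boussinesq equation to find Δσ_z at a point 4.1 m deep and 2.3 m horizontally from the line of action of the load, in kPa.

Δσ_z ≈ 12.3 kPa

Boussinesq vertical stress below a point load on an elastic half-space:
Δσ_z = 3P/(2πz²) · [1 + (r/z)²]^(−5/2)
r/z = 2.3/4.1 = 0.56098; [1+(r/z)²]^(−5/2) = 0.50459.
Δσ_z = 3×860/(2π×4.1²) × 0.50459 = 24.427 × 0.50459 = 12.33 kPa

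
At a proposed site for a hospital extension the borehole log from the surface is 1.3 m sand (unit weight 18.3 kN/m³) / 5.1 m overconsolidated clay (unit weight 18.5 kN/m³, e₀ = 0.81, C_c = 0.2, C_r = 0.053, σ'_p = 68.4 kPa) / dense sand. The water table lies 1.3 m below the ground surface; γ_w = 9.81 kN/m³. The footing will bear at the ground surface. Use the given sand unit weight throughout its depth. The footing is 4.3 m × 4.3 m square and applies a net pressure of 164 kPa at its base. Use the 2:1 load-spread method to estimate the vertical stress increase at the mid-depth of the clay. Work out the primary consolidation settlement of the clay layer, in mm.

S_c ≈ 97.3 mm

Mid-depth of clay below the ground surface: z = 1.3 + 5.1/2 = 3.85 m.
Total vertical stress at mid-clay: σ_v = 18.3×1.3 + 18.5×2.55 = 70.965 kPa.
Pore pressure: u = 9.81×(3.85 − 1.3) = 25.015 kPa.
Initial effective stress: σ'_0 = σ_v − u = 70.965 − 25.015 = 45.95 kPa.
Stress increase at mid-clay by the 2:1 spreading method:
Δσ = qBL/((B+z)(L+z)) = 164×4.3×4.3/((4.3+3.85)(4.3+3.85)) = 45.653 kPa
Final effective stress: σ'_f = 45.95 + 45.653 = 91.603 kPa.
σ'_f = 91.603 > σ'_p = 68.4 kPa, so the stress path crosses the preconsolidation pressure — recompression up to σ'_p, then virgin compression beyond:
S_c = H/(1+e₀)·[C_r·log₁₀(σ'_p/σ'_0) + C_c·log₁₀(σ'_f/σ'_p)]
    = 5.1/1.81 × [0.053×log₁₀(68.4/45.95) + 0.2×log₁₀(91.603/68.4)]
    = 2.8177 × [0.0091568 + 0.025371] = 0.09729 m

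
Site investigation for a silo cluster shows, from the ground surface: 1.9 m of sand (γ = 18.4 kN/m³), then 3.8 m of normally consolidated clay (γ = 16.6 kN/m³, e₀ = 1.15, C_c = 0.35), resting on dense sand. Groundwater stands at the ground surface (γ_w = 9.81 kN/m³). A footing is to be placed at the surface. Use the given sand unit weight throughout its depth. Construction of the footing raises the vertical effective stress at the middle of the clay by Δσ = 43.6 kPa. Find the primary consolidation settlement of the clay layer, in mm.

S_c ≈ 245 mm

Mid-depth of clay below the ground surface: z = 1.9 + 3.8/2 = 3.8 m.
Total vertical stress at mid-clay: σ_v = 18.4×1.9 + 16.6×1.9 = 66.5 kPa.
Pore pressure: u = 9.81×(3.8 − 0) = 37.278 kPa.
Initial effective stress: σ'_0 = σ_v − u = 66.5 − 37.278 = 29.222 kPa.
Final effective stress: σ'_f = σ'_0 + Δσ = 29.222 + 43.6 = 72.822 kPa.
Normally consolidated clay, so the full stress increment lies on the virgin compression line:
S_c = C_c·H/(1+e₀)·log₁₀(σ'_f/σ'_0) = 0.35×3.8/(1+1.15)×log₁₀(72.822/29.222)
    = 0.6186 × 0.39655 = 0.2453 m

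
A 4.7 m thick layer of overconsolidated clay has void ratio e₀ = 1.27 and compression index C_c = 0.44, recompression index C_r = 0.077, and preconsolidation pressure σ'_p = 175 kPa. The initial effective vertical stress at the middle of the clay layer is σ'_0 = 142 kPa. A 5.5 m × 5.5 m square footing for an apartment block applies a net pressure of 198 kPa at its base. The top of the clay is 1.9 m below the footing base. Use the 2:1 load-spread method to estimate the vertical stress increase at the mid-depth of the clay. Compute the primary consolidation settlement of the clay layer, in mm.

Mid-depth of clay below the footing base: z = 1.9 + 4.7/2 = 4.25 m.
Stress increase at mid-clay by the 2:1 spreading method:
Δσ = qBL/((B+z)(L+z)) = 198×5.5×5.5/((5.5+4.25)(5.5+4.25)) = 63.006 kPa
Final effective stress: σ'_f = 142 + 63.006 = 205.01 kPa.
σ'_f = 205.01 > σ'_p = 175 kPa, so the stress path crosses the preconsolidation pressure — recompression up to σ'_p, then virgin compression beyond:
S_c = H/(1+e₀)·[C_r·log₁₀(σ'_p/σ'_0) + C_c·log₁₀(σ'_f/σ'_p)]
    = 4.7/2.27 × [0.077×log₁₀(175/142) + 0.44×log₁₀(205.01/175)]
    = 2.0705 × [0.0069877 + 0.030244] = 0.07709 m

S_c ≈ 77.1 mm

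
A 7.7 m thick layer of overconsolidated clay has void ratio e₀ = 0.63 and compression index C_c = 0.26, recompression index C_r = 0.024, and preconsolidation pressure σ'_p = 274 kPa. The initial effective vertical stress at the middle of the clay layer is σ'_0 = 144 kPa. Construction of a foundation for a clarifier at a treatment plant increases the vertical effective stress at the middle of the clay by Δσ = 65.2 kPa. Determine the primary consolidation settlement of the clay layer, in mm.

Final effective stress: σ'_f = 144 + 65.2 = 209.2 kPa.
σ'_f = 209.2 ≤ σ'_p = 274 kPa, so the clay remains overconsolidated and only the recompression index applies:
S_c = C_r·H/(1+e₀)·log₁₀(σ'_f/σ'_0) = 0.024×7.7/1.63×log₁₀(209.2/144)
    = 0.11337 × 0.1622 = 0.01839 m

S_c ≈ 18.4 mm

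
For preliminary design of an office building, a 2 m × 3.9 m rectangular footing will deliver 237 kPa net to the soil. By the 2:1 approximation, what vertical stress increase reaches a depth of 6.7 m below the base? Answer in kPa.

Δσ_z ≈ 20 kPa

By the 2:1 method the load spreads at 1 horizontal : 2 vertical, so at depth z the loaded area has grown by z in each plan dimension:
Δσ = qBL/((B+z)(L+z)) = 237×2×3.9/((2+6.7)(3.9+6.7)) = 20.046 kPa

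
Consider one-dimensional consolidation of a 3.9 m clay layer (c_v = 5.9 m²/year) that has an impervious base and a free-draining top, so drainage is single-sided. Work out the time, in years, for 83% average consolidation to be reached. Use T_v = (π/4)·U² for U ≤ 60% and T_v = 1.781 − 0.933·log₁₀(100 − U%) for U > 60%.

t ≈ 1.63 years

Drainage path length: H_d = H = 3.9 m (single drainage).
U > 60%: T_v = 1.781 − 0.933·log₁₀(100 − 83) = 0.63299.
t = T_v·H_d²/c_v = 0.63299×3.9²/5.9 = 1.632 years.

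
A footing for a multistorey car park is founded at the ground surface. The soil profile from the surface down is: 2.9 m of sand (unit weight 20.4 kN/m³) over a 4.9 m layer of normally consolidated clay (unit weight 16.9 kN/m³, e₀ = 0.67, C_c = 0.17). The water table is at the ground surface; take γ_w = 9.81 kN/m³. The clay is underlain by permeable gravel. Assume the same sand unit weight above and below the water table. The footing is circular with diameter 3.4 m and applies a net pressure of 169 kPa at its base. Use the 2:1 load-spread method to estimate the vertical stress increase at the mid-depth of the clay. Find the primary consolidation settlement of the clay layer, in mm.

S_c ≈ 92.2 mm

Mid-depth of clay below the ground surface: z = 2.9 + 4.9/2 = 5.35 m.
Total vertical stress at mid-clay: σ_v = 20.4×2.9 + 16.9×2.45 = 100.56 kPa.
Pore pressure: u = 9.81×(5.35 − 0) = 52.483 kPa.
Initial effective stress: σ'_0 = σ_v − u = 100.56 − 52.483 = 48.077 kPa.
Stress increase at mid-clay by the 2:1 spreading method:
Δσ ≈ qD²/(D+z)² = 169×3.4²/(3.4+5.35)² = 25.517 kPa
Final effective stress: σ'_f = σ'_0 + Δσ = 48.077 + 25.517 = 73.594 kPa.
Normally consolidated clay, so the full stress increment lies on the virgin compression line:
S_c = C_c·H/(1+e₀)·log₁₀(σ'_f/σ'_0) = 0.17×4.9/(1+0.67)×log₁₀(73.594/48.077)
    = 0.4988 × 0.18491 = 0.09223 m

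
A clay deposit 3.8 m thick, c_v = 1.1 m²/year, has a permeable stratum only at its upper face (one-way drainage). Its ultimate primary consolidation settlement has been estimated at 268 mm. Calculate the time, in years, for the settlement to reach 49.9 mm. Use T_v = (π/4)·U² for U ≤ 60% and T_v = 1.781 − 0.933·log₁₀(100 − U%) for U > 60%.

t ≈ 0.357 years

Drainage path length: H_d = H = 3.8 m (single drainage).
U = S(t)/S_ult = 49.9/268 = 0.1862.
U ≤ 60%: T_v = (π/4)·U² = (π/4)×0.18619² = 0.027228.
t = T_v·H_d²/c_v = 0.027228×3.8²/1.1 = 0.3574 years.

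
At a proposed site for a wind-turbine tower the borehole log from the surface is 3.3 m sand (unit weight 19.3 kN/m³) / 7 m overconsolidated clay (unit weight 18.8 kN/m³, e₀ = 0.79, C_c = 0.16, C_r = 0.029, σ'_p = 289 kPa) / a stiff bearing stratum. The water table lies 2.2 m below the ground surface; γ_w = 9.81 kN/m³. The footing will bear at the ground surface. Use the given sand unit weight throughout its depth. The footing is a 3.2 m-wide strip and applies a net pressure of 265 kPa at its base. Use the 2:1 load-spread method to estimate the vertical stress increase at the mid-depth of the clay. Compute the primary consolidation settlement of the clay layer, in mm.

S_c ≈ 34.3 mm

Mid-depth of clay below the ground surface: z = 3.3 + 7/2 = 6.8 m.
Total vertical stress at mid-clay: σ_v = 19.3×3.3 + 18.8×3.5 = 129.49 kPa.
Pore pressure: u = 9.81×(6.8 − 2.2) = 45.126 kPa.
Initial effective stress: σ'_0 = σ_v − u = 129.49 − 45.126 = 84.364 kPa.
Stress increase at mid-clay by the 2:1 spreading method:
Δσ = qB/(B+z) = 265×3.2/(3.2+6.8) = 84.8 kPa
Final effective stress: σ'_f = 84.364 + 84.8 = 169.16 kPa.
σ'_f = 169.16 ≤ σ'_p = 289 kPa, so the clay remains overconsolidated and only the recompression index applies:
S_c = C_r·H/(1+e₀)·log₁₀(σ'_f/σ'_0) = 0.029×7/1.79×log₁₀(169.16/84.364)
    = 0.11341 × 0.30214 = 0.03426 m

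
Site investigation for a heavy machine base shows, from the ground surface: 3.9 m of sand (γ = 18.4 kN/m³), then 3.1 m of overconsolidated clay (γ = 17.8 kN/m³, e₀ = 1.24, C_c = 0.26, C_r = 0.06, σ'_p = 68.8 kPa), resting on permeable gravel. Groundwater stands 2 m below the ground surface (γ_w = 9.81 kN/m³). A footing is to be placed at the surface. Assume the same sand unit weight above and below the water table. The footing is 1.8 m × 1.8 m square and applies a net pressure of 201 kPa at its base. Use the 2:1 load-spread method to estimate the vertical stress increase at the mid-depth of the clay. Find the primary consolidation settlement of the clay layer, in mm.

Mid-depth of clay below the ground surface: z = 3.9 + 3.1/2 = 5.45 m.
Total vertical stress at mid-clay: σ_v = 18.4×3.9 + 17.8×1.55 = 99.35 kPa.
Pore pressure: u = 9.81×(5.45 − 2) = 33.845 kPa.
Initial effective stress: σ'_0 = σ_v − u = 99.35 − 33.845 = 65.505 kPa.
Stress increase at mid-clay by the 2:1 spreading method:
Δσ = qBL/((B+z)(L+z)) = 201×1.8×1.8/((1.8+5.45)(1.8+5.45)) = 12.39 kPa
Final effective stress: σ'_f = 65.505 + 12.39 = 77.895 kPa.
σ'_f = 77.895 > σ'_p = 68.8 kPa, so the stress path crosses the preconsolidation pressure — recompression up to σ'_p, then virgin compression beyond:
S_c = H/(1+e₀)·[C_r·log₁₀(σ'_p/σ'_0) + C_c·log₁₀(σ'_f/σ'_p)]
    = 3.1/2.24 × [0.06×log₁₀(68.8/65.505) + 0.26×log₁₀(77.895/68.8)]
    = 1.3839 × [0.0012788 + 0.014019] = 0.02117 m

S_c ≈ 21.2 mm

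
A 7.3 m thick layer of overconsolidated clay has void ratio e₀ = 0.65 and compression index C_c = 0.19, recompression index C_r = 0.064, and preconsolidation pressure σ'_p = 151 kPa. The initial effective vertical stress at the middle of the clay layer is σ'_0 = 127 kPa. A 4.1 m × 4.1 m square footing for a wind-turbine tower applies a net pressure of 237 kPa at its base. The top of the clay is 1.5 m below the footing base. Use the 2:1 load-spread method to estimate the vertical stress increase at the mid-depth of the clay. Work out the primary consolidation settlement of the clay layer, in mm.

S_c ≈ 72.1 mm

Mid-depth of clay below the footing base: z = 1.5 + 7.3/2 = 5.15 m.
Stress increase at mid-clay by the 2:1 spreading method:
Δσ = qBL/((B+z)(L+z)) = 237×4.1×4.1/((4.1+5.15)(4.1+5.15)) = 46.562 kPa
Final effective stress: σ'_f = 127 + 46.562 = 173.56 kPa.
σ'_f = 173.56 > σ'_p = 151 kPa, so the stress path crosses the preconsolidation pressure — recompression up to σ'_p, then virgin compression beyond:
S_c = H/(1+e₀)·[C_r·log₁₀(σ'_p/σ'_0) + C_c·log₁₀(σ'_f/σ'_p)]
    = 7.3/1.65 × [0.064×log₁₀(151/127) + 0.19×log₁₀(173.56/151)]
    = 4.4242 × [0.0048111 + 0.01149] = 0.07212 m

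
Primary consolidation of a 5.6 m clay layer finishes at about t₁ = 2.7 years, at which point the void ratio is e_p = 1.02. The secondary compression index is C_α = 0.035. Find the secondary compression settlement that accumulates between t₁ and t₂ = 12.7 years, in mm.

Secondary compression: S_s = C_α·H/(1+e_p)·log₁₀(t₂/t₁)
S_s = 0.035×5.6/(1+1.02)×log₁₀(12.7/2.7)
    = 0.09703 × 0.6724 = 0.06525 m

S_s ≈ 65.2 mm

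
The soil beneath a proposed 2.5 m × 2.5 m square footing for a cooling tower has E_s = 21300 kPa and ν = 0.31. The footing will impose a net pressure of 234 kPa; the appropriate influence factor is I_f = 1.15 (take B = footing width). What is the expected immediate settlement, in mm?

Immediate (elastic) settlement: S_e = q·B·(1−ν²)/E_s · I_f.
S_e = 234 × 2.5 × (1 − 0.31²) / 21300 × 1.15
    = 234 × 2.5 × 0.9039 / 21300 × 1.15
    = 0.02855 m = 28.55 mm

S_e ≈ 28.5 mm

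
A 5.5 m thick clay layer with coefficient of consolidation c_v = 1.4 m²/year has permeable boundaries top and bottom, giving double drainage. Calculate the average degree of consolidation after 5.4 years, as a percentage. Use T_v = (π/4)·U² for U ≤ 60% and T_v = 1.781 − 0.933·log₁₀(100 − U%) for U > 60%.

U ≈ 93.1 %

Drainage path length: H_d = H/2 = 2.75 m (double drainage).
T_v = c_v·t/H_d² = 1.4×5.4/2.75² = 0.99967.
T_v = 0.99967 corresponds to the U > 60% branch:
U = 1 − 10^((1.781 − T_v)/0.933)/100 = 0.9312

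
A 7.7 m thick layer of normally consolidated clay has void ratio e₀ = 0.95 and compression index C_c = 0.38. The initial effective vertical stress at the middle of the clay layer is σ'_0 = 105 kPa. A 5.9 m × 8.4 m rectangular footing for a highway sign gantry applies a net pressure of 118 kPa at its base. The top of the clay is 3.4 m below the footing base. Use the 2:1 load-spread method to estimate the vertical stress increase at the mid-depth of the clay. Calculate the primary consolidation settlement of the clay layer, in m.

Mid-depth of clay below the footing base: z = 3.4 + 7.7/2 = 7.25 m.
Stress increase at mid-clay by the 2:1 spreading method:
Δσ = qBL/((B+z)(L+z)) = 118×5.9×8.4/((5.9+7.25)(8.4+7.25)) = 28.417 kPa
Final effective stress: σ'_f = σ'_0 + Δσ = 105 + 28.417 = 133.42 kPa.
Normally consolidated clay, so the full stress increment lies on the virgin compression line:
S_c = C_c·H/(1+e₀)·log₁₀(σ'_f/σ'_0) = 0.38×7.7/(1+0.95)×log₁₀(133.42/105)
    = 1.5005 × 0.10403 = 0.1561 m

S_c ≈ 0.156 m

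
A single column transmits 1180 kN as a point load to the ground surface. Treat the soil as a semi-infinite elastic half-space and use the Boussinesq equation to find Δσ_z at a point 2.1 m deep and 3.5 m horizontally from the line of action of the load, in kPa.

Δσ_z ≈ 4.61 kPa

Boussinesq vertical stress below a point load on an elastic half-space:
Δσ_z = 3P/(2πz²) · [1 + (r/z)²]^(−5/2)
r/z = 3.5/2.1 = 1.6667; [1+(r/z)²]^(−5/2) = 0.03605.
Δσ_z = 3×1180/(2π×2.1²) × 0.03605 = 127.76 × 0.03605 = 4.606 kPa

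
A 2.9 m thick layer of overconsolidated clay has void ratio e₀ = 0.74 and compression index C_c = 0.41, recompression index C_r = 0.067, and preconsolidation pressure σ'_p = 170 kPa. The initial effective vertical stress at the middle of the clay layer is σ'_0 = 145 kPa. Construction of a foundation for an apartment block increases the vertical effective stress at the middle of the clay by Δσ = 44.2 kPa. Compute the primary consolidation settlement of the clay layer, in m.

Final effective stress: σ'_f = 145 + 44.2 = 189.2 kPa.
σ'_f = 189.2 > σ'_p = 170 kPa, so the stress path crosses the preconsolidation pressure — recompression up to σ'_p, then virgin compression beyond:
S_c = H/(1+e₀)·[C_r·log₁₀(σ'_p/σ'_0) + C_c·log₁₀(σ'_f/σ'_p)]
    = 2.9/1.74 × [0.067×log₁₀(170/145) + 0.41×log₁₀(189.2/170)]
    = 1.6667 × [0.0046284 + 0.019054] = 0.03947 m

S_c ≈ 0.0395 m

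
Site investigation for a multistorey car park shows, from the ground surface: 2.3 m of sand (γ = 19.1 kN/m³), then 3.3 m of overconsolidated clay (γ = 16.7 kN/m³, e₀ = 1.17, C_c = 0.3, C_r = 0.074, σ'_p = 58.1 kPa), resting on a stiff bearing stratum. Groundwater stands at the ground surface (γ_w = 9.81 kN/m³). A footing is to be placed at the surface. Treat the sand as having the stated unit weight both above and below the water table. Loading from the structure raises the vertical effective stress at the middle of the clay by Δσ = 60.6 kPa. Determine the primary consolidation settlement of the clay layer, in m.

S_c ≈ 0.122 m

Mid-depth of clay below the ground surface: z = 2.3 + 3.3/2 = 3.95 m.
Total vertical stress at mid-clay: σ_v = 19.1×2.3 + 16.7×1.65 = 71.485 kPa.
Pore pressure: u = 9.81×(3.95 − 0) = 38.75 kPa.
Initial effective stress: σ'_0 = σ_v − u = 71.485 − 38.75 = 32.735 kPa.
Final effective stress: σ'_f = 32.735 + 60.6 = 93.335 kPa.
σ'_f = 93.335 > σ'_p = 58.1 kPa, so the stress path crosses the preconsolidation pressure — recompression up to σ'_p, then virgin compression beyond:
S_c = H/(1+e₀)·[C_r·log₁₀(σ'_p/σ'_0) + C_c·log₁₀(σ'_f/σ'_p)]
    = 3.3/2.17 × [0.074×log₁₀(58.1/32.735) + 0.3×log₁₀(93.335/58.1)]
    = 1.5207 × [0.018438 + 0.061761] = 0.122 m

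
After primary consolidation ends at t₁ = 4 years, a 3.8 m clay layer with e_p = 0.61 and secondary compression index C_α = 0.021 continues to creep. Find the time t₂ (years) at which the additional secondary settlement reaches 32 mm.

S_s = C_α·H/(1+e_p)·log₁₀(t₂/t₁) ⇒ log₁₀(t₂/t₁) = S_s·(1+e_p)/(C_α·H).
log₁₀(t₂/t₁) = 0.032 × (1+0.61) / (0.021×3.8) = 0.6456
t₂ = t₁ × 10^0.6456 = 4 × 4.422 = 17.69 years

t₂ ≈ 17.7 years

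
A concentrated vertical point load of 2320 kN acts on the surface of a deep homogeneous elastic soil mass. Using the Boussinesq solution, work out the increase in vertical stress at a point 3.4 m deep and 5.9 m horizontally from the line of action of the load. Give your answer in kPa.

Δσ_z ≈ 2.97 kPa

Boussinesq vertical stress below a point load on an elastic half-space:
Δσ_z = 3P/(2πz²) · [1 + (r/z)²]^(−5/2)
r/z = 5.9/3.4 = 1.7353; [1+(r/z)²]^(−5/2) = 0.031031.
Δσ_z = 3×2320/(2π×3.4²) × 0.031031 = 95.823 × 0.031031 = 2.973 kPa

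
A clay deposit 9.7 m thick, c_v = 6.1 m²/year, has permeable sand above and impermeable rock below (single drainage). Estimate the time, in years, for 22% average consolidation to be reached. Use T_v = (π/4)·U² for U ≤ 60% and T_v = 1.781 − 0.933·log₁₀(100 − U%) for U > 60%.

Drainage path length: H_d = H = 9.7 m (single drainage).
U ≤ 60%: T_v = (π/4)·U² = (π/4)×0.22² = 0.038013.
t = T_v·H_d²/c_v = 0.038013×9.7²/6.1 = 0.5863 years.

t ≈ 0.586 years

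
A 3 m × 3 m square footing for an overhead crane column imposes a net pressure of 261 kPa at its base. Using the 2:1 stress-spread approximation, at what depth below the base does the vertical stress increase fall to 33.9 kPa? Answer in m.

2:1 spreading — at depth z the loaded area has grown by z in each plan dimension:
qB²/(B+z)² = Δσ_z ⇒ z = B(√(q/Δσ_z) − 1) = 3×(√(261/33.9) − 1) = 5.324 m

z ≈ 5.32 m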